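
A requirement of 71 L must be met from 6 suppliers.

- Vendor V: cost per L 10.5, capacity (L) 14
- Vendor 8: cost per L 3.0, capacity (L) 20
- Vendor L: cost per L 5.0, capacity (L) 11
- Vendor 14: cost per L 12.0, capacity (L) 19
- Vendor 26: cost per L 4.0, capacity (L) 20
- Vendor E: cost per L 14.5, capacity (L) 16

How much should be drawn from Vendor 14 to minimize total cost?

Cheapest first:
Vendor 8 at 3.0: take all 20 L → 51 still needed.
Vendor 26 at 4.0: take all 20 L → 31 still needed.
Take 11 from Vendor L at 5.0 → need 20 more.
Vendor V (10.5): use full 14 → 6 L to go.
Vendor 14 (12.0): take the remaining 6 → done.
Vendor E: unused.

6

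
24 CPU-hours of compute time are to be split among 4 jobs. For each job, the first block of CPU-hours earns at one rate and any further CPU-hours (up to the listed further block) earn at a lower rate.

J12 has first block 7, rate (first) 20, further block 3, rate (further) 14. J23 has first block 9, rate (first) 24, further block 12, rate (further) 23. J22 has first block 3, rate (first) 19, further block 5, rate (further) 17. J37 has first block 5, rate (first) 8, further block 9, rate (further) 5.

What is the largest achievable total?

552

Rank every tier by rate: J23/T1 24 > J23/T2 23 > J12/T1 20 > J22/T1 19 > J22/T2 17 > J12/T2 14 > J37/T1 8 > J37/T2 5.
J23 T1 at 24: fill all 9 → 15 left.
Fill J23 T2 block (12 at 23) → 3 left.
J12 T1 at 20: only 3 left, fill 3.
Total = 24×9 + 23×12 + 20×3 = 552.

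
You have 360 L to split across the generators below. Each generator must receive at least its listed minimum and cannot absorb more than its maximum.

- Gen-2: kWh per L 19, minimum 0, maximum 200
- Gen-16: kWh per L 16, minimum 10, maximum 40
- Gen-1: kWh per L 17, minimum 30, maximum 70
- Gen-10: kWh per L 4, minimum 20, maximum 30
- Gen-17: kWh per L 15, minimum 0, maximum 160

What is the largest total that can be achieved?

6160

Meeting every minimum uses 0+10+30+20+0 = 60 L, leaving 300.
Highest kWh per L first: Gen-2 19 > Gen-1 17 > Gen-16 16 > Gen-17 15 > Gen-10 4.
Give Gen-2 200 more to hit its cap of 200 — 100 left.
Give Gen-1 40 more to hit its cap of 70 — 60 left.
Gen-16: +30 to 40 (cap) — 30 left.
Gen-17: +30 (room for 160) → 30. Pool exhausted.
Total = 19×200 + 16×40 + 17×70 + 4×20 + 15×30 = 6160.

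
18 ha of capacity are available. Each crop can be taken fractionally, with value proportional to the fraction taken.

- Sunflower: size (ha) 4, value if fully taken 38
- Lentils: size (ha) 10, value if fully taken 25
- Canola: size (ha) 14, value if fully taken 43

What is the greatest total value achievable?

81

Sort by value density: Sunflower 38/4≈9.5, Canola 43/14≈3.07, Lentils 25/10≈2.5.
Take all of Sunflower (4 ha, value 38) → 14 ha left.
Canola: take in full, 14 ha for value 43 → 0 left.
Total value = 81.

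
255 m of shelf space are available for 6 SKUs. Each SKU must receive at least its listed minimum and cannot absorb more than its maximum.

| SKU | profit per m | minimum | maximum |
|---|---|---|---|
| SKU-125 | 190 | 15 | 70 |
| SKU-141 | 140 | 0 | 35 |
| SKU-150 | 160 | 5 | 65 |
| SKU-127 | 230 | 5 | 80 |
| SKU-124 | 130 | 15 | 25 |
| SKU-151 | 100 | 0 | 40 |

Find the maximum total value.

Meeting every minimum uses 15+0+5+5+15+0 = 40 m, leaving 215.
Rank by profit per m: SKU-127 230 > SKU-125 190 > SKU-150 160 > SKU-141 140 > SKU-124 130 > SKU-151 100.
SKU-127: +75 to 80 (cap) ; 140 left.
SKU-125: +55 to 70 (cap) ; 85 left.
SKU-150 takes 60 more to reach its cap of 65 ; 25 left.
SKU-141 has room for 35 more but only 25 remain, so it gets 25.
Total = 190×70 + 140×25 + 160×65 + 230×80 + 130×15 = 47550.

47550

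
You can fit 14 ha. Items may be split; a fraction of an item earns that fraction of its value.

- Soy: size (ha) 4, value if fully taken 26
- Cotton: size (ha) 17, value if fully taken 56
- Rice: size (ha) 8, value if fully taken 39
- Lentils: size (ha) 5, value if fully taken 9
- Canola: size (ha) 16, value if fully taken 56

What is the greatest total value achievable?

72

Sort by value density: Soy 26/4≈6.5, Rice 39/8≈4.88, Canola 56/16≈3.5, Cotton 56/17≈3.29, Lentils 9/5≈1.8.
Take all of Soy (4 ha, value 26) — 10 ha left.
Rice: take in full, 8 ha for value 39 — 2 left.
Fill the last 2 ha with part of Canola: 2/16 of it earns 7.
Total value = 72.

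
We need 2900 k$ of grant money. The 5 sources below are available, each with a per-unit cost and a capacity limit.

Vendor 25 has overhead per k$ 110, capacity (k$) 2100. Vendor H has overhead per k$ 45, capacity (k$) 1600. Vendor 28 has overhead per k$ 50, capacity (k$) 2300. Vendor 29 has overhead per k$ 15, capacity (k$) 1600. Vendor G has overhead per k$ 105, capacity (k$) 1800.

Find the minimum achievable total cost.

82500

Use sources in increasing cost order.
Vendor 29 (15): use full 1600 → 1300 k$ to go.
Take 1300 from Vendor H at 45 to finish.
Vendor 28, Vendor G, Vendor 25: unused.
Cost = 1600×15 + 1300×45 = 82500.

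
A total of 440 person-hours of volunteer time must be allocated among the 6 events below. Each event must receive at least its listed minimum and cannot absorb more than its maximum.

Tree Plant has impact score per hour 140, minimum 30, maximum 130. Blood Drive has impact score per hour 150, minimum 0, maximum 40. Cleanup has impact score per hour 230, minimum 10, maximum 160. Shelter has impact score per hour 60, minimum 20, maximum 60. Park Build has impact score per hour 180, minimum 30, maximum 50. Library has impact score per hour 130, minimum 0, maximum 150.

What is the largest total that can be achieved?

76400

Meeting every minimum uses 30+0+10+20+30+0 = 90 person-hours, leaving 350.
Order the events by impact score per hour: Cleanup 230 > Park Build 180 > Blood Drive 150 > Tree Plant 140 > Library 130 > Shelter 60.
Cleanup takes 150 more to reach its cap of 160 — 200 left.
Park Build: +20 to 50 (cap) — 180 left.
Give Blood Drive 40 more to hit its cap of 40 — 140 left.
Tree Plant takes 100 more to reach its cap of 130 — 40 left.
Library has room for 150 more but only 40 remain, so it gets 40.
Total = 140×130 + 150×40 + 230×160 + 60×20 + 180×50 + 130×40 = 76400.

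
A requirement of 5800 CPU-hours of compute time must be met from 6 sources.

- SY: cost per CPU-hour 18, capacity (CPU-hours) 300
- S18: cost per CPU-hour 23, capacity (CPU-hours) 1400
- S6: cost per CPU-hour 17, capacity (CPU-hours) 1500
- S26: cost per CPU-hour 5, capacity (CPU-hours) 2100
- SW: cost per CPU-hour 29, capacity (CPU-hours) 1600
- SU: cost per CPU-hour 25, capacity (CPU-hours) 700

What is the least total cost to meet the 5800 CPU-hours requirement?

86100

Use sources in increasing cost order.
S26 at 5: take all 2100 CPU-hours → 3700 still needed.
Take 1500 from S6 at 17 → need 2200 more.
Take 300 from SY at 18 → need 1900 more.
S18 (23): use full 1400 → 500 CPU-hours to go.
SU at 25: take 500 of its 700 → requirement met.
SW: unused.
Cost = 2100×5 + 1500×17 + 300×18 + 1400×23 + 500×25 = 86100.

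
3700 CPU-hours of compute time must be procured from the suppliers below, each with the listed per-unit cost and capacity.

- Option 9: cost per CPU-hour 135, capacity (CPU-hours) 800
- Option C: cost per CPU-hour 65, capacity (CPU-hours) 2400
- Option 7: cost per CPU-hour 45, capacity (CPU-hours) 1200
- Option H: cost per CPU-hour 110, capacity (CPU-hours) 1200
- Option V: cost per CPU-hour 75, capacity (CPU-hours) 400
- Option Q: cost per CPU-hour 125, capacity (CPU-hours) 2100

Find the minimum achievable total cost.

Cheapest first:
Option 7 at 45: take all 1200 CPU-hours ; 2500 still needed.
Option C (65): use full 2400 ; 100 CPU-hours to go.
Option V (75): take the remaining 100 ; done.
Option H, Option Q, Option 9: unused.
Cost = 1200×45 + 2400×65 + 100×75 = 217500.

217500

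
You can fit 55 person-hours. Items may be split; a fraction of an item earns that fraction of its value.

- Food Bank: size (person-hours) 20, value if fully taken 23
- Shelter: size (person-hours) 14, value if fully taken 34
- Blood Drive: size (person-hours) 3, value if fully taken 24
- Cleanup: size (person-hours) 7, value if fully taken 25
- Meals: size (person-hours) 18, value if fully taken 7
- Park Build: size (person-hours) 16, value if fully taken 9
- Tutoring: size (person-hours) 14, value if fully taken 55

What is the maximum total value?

157.55

Rank by value-to-size ratio: Blood Drive 24/3≈8, Tutoring 55/14≈3.93, Cleanup 25/7≈3.57, Shelter 34/14≈2.43, Food Bank 23/20≈1.15, Park Build 9/16≈0.562, Meals 7/18≈0.389.
Blood Drive: take in full, 3 person-hours for value 24 → 52 left.
All 14 person-hours of Tutoring fit (value 55) → 38 remain.
Cleanup: take in full, 7 person-hours for value 25 → 31 left.
Shelter: take in full, 14 person-hours for value 34 → 17 left.
Fill the last 17 person-hours with part of Food Bank: 17/20 of it earns 19.55.
Total value = 157.55.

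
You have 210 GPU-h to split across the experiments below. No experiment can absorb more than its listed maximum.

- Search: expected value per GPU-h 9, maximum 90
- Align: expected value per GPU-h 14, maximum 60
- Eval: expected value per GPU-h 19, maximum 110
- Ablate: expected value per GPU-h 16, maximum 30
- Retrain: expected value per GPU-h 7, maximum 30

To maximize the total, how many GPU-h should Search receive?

10

Highest expected value per GPU-h first: Eval 19 > Ablate 16 > Align 14 > Search 9 > Retrain 7.
Eval takes 110 to reach its cap of 110 ; 100 left.
Ablate: +30 to 30 (cap) ; 70 left.
Give Align 60 to hit its cap of 60 ; 10 left.
Only 10 left; Search takes them to reach 10.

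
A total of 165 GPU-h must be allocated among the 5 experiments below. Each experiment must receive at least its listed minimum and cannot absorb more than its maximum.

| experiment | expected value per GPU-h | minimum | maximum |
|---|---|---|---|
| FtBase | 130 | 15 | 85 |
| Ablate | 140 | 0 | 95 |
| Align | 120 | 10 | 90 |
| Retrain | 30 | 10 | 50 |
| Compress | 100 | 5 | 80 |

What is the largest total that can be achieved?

21150

Meeting every minimum uses 15+0+10+10+5 = 40 GPU-h, leaving 125.
Rank by expected value per GPU-h: Ablate 140 > FtBase 130 > Align 120 > Compress 100 > Retrain 30.
Ablate takes 95 more to reach its cap of 95 — 30 left.
FtBase: +30 (room for 70) → 45. Pool exhausted.
Total = 130×45 + 140×95 + 120×10 + 30×10 + 100×5 = 21150.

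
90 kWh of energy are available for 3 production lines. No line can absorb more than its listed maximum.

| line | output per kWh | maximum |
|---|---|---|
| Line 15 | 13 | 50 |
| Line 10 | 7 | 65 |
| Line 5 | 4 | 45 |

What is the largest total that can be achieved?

Highest output per kWh first: Line 15 13 > Line 10 7 > Line 5 4.
Line 15 takes 50 to reach its cap of 50 → 40 left.
Only 40 left; Line 10 takes them to reach 40.
Total = 13×50 + 7×40 = 930.

930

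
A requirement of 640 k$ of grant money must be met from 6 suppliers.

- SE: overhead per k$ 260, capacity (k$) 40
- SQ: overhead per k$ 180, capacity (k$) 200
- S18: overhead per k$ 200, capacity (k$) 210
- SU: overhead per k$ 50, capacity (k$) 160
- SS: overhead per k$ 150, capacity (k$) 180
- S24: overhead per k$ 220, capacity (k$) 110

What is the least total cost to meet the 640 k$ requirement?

91000

Cheapest first:
SU at 50: take all 160 k$ — 480 still needed.
SS at 150: take all 180 k$ — 300 still needed.
SQ at 180: take all 200 k$ — 100 still needed.
Take 100 from S18 at 200 to finish.
S24, SE: unused.
Cost = 160×50 + 180×150 + 200×180 + 100×200 = 91000.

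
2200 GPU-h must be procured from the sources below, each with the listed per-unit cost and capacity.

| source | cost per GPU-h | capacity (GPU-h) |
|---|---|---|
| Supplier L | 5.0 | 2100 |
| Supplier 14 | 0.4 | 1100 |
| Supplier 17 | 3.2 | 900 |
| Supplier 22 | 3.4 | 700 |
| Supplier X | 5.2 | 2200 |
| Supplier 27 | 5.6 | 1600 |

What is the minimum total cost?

Cheapest first:
Supplier 14 at 0.4: take all 1100 GPU-h — 1100 still needed.
Supplier 17 at 3.2: take all 900 GPU-h — 200 still needed.
Take 200 from Supplier 22 at 3.4 to finish.
Supplier L, Supplier X, Supplier 27: unused.
Cost = 1100×0.4 + 900×3.2 + 200×3.4 = 4000.

4000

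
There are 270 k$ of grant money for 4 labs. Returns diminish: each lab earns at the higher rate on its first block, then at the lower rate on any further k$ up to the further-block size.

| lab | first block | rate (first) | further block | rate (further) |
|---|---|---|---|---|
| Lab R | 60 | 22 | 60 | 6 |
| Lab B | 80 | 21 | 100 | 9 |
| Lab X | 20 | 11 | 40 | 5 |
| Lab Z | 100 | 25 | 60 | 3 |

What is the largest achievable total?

Order all 8 blocks by rate: Lab Z/first 25 > Lab R/first 22 > Lab B/first 21 > Lab X/first 11 > Lab B/second 9 > Lab R/second 6 > Lab X/second 5 > Lab Z/second 3.
Fill Lab Z first block (100 at 25) → 170 left.
Lab R/first (22): +60 → 110 left.
Fill Lab B first block (80 at 21) → 30 left.
Fill Lab X first block (20 at 11) → 10 left.
10 remain; put them into Lab B second at 9.
Total = 25×100 + 22×60 + 21×80 + 11×20 + 9×10 = 5810.

5810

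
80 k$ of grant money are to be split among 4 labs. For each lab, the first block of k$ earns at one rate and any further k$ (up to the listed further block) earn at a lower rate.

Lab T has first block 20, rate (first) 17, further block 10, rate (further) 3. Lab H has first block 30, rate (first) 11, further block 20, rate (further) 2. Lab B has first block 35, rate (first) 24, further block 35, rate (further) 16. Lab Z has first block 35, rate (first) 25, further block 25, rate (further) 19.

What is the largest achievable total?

1905

Order all 8 blocks by rate: Lab Z/tier1 25 > Lab B/tier1 24 > Lab Z/tier2 19 > Lab T/tier1 17 > Lab B/tier2 16 > Lab H/tier1 11 > Lab T/tier2 3 > Lab H/tier2 2.
Fill Lab Z tier1 block (35 at 25) ; 45 left.
Lab B/tier1 (24): +35 ; 10 left.
10 remain; put them into Lab Z tier2 at 19.
Total = 25×35 + 24×35 + 19×10 = 1905.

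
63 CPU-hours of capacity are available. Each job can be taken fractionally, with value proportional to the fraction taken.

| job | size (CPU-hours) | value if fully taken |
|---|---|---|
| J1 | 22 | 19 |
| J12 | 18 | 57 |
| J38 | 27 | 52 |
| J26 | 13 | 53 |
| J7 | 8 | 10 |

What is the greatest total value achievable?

Best value per unit of size first: J26 53/13≈4.08, J12 57/18≈3.17, J38 52/27≈1.93, J7 10/8≈1.25, J1 19/22≈0.864.
J26: take in full, 13 CPU-hours for value 53 — 50 left.
Take all of J12 (18 CPU-hours, value 57) — 32 CPU-hours left.
All 27 CPU-hours of J38 fit (value 52) — 5 remain.
5 CPU-hours left: a 5/8 share of J7 gives 10×5/8 = 6.25.
Total value = 168.25.

168.25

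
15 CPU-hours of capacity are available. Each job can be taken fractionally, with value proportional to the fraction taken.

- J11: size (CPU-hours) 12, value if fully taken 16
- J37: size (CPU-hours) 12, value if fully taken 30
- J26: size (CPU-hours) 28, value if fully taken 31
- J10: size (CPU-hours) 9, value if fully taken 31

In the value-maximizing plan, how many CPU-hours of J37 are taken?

6

Sort by value density: J10 31/9≈3.44, J37 30/12≈2.5, J11 16/12≈1.33, J26 31/28≈1.11.
All 9 CPU-hours of J10 fit (value 31) → 6 remain.
Fill the last 6 CPU-hours with part of J37: 6/12 of it earns 15.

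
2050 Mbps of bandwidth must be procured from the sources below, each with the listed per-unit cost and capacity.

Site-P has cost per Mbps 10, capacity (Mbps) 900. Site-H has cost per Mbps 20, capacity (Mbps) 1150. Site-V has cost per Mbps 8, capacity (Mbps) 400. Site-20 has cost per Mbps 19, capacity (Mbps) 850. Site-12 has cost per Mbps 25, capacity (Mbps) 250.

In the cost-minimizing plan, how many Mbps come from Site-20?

Use sources in increasing cost order.
Site-V (8): use full 400 ; 1650 Mbps to go.
Site-P at 10: take all 900 Mbps ; 750 still needed.
Site-20 (19): take the remaining 750 ; done.
Site-H, Site-12: unused.

750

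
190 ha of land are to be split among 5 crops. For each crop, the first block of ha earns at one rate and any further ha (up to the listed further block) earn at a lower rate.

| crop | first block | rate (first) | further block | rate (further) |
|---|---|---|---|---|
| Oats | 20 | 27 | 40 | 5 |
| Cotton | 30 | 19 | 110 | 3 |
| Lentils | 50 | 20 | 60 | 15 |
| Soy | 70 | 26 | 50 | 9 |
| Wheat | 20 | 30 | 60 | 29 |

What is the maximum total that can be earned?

Treat each block as its own option and order by rate: Wheat/tier1 30 > Wheat/tier2 29 > Oats/tier1 27 > Soy/tier1 26 > Lentils/tier1 20 > Cotton/tier1 19 > Lentils/tier2 15 > Soy/tier2 9 > Oats/tier2 5 > Cotton/tier2 3.
Wheat/tier1 (30): +20 — 170 left.
Fill Wheat tier2 block (60 at 29) — 110 left.
Oats tier1 at 27: fill all 20 — 90 left.
Fill Soy tier1 block (70 at 26) — 20 left.
20 remain; put them into Lentils tier1 at 20.
Total = 30×20 + 29×60 + 27×20 + 26×70 + 20×20 = 5100.

5100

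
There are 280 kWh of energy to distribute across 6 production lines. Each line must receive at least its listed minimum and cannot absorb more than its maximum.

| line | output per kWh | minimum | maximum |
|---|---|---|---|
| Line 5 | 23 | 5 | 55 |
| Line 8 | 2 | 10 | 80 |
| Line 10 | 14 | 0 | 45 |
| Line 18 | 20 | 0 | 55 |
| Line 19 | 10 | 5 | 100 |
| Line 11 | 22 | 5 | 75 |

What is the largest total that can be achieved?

5065

Meeting every minimum uses 5+10+0+0+5+5 = 25 kWh, leaving 255.
Order the production lines by output per kWh: Line 5 23 > Line 11 22 > Line 18 20 > Line 10 14 > Line 19 10 > Line 8 2.
Line 5: +50 to 55 (cap) — 205 left.
Line 11 takes 70 more to reach its cap of 75 — 135 left.
Line 18 takes 55 more to reach its cap of 55 — 80 left.
Give Line 10 45 more to hit its cap of 45 — 35 left.
Only 35 left; Line 19 takes them to reach 40.
Total = 23×55 + 2×10 + 14×45 + 20×55 + 10×40 + 22×75 = 5065.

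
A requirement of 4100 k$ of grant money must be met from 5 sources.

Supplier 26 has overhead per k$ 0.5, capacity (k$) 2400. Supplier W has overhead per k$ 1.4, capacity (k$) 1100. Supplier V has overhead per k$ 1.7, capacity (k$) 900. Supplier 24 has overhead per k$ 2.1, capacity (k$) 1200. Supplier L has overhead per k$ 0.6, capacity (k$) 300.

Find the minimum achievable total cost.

Fill from the cheapest source first.
Supplier 26 at 0.5: take all 2400 k$ → 1700 still needed.
Take 300 from Supplier L at 0.6 → need 1400 more.
Take 1100 from Supplier W at 1.4 → need 300 more.
Supplier V (1.7): take the remaining 300 → done.
Supplier 24: unused.
Cost = 2400×0.5 + 300×0.6 + 1100×1.4 + 300×1.7 = 3430.

3430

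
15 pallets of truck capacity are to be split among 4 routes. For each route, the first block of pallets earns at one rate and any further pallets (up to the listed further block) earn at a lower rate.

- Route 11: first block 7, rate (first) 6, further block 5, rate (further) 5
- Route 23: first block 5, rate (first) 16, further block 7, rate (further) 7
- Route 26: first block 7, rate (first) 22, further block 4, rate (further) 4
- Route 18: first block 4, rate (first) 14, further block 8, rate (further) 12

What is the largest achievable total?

276

Rank every tier by rate: Route 26/first 22 > Route 23/first 16 > Route 18/first 14 > Route 18/second 12 > Route 23/second 7 > Route 11/first 6 > Route 11/second 5 > Route 26/second 4.
Route 26 first at 22: fill all 7 ; 8 left.
Route 23 first at 16: fill all 5 ; 3 left.
3 remain; put them into Route 18 first at 14.
Total = 22×7 + 16×5 + 14×3 = 276.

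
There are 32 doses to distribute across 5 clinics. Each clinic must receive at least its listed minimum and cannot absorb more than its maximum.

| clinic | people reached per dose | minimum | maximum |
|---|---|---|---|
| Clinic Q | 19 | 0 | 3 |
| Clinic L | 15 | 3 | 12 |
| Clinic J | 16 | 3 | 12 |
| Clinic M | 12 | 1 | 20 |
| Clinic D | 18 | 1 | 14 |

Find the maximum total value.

Meeting every minimum uses 0+3+3+1+1 = 8 doses, leaving 24.
Rank by people reached per dose: Clinic Q 19 > Clinic D 18 > Clinic J 16 > Clinic L 15 > Clinic M 12.
Clinic Q: +3 to 3 (cap) → 21 left.
Clinic D: +13 to 14 (cap) → 8 left.
Clinic J has room for 9 more but only 8 remain, so it gets 11.
Total = 19×3 + 15×3 + 16×11 + 12×1 + 18×14 = 542.

542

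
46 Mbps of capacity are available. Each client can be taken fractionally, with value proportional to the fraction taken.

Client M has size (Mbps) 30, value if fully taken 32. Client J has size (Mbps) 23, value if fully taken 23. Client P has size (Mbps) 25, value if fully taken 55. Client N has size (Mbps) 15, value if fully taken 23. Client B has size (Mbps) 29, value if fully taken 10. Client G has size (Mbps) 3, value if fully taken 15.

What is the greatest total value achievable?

96.2

Sort by value density: Client G 15/3≈5, Client P 55/25≈2.2, Client N 23/15≈1.53, Client M 32/30≈1.07, Client J 23/23≈1, Client B 10/29≈0.345.
Client G: take in full, 3 Mbps for value 15 → 43 left.
Take all of Client P (25 Mbps, value 55) → 18 Mbps left.
Take all of Client N (15 Mbps, value 23) → 3 Mbps left.
Fill the last 3 Mbps with part of Client M: 3/30 of it earns 3.2.
Total value = 96.2.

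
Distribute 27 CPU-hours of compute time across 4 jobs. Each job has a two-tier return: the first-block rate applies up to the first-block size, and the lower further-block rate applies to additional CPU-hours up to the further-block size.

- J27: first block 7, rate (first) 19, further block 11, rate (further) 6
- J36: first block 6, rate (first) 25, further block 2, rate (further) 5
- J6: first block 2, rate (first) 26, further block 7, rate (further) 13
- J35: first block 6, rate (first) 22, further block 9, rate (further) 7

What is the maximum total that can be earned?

545

Order all 8 blocks by rate: J6/T1 26 > J36/T1 25 > J35/T1 22 > J27/T1 19 > J6/T2 13 > J35/T2 7 > J27/T2 6 > J36/T2 5.
Fill J6 T1 block (2 at 26) — 25 left.
Fill J36 T1 block (6 at 25) — 19 left.
J35/T1 (22): +6 — 13 left.
Fill J27 T1 block (7 at 19) — 6 left.
J6/T2: +6 of 7 at 13; pool empty.
Total = 26×2 + 25×6 + 22×6 + 19×7 + 13×6 = 545.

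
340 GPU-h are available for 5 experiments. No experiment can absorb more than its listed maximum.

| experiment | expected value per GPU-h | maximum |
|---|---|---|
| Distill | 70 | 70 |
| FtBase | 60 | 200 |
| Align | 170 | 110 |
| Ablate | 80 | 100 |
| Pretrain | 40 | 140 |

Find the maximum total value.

35200

Highest expected value per GPU-h first: Align 170 > Ablate 80 > Distill 70 > FtBase 60 > Pretrain 40.
Align: +110 to 110 (cap) ; 230 left.
Ablate: +100 to 100 (cap) ; 130 left.
Give Distill 70 to hit its cap of 70 ; 60 left.
FtBase has room for 200 but only 60 remain, so it gets 60.
Total = 70×70 + 60×60 + 170×110 + 80×100 = 35200.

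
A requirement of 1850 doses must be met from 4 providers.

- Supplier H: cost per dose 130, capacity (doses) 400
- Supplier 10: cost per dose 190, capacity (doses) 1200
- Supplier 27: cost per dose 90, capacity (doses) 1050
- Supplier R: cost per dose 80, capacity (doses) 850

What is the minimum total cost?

158000

Use providers in increasing cost order.
Supplier R at 80: take all 850 doses — 1000 still needed.
Supplier 27 at 90: take 1000 of its 1050 — requirement met.
Supplier H, Supplier 10: unused.
Cost = 850×80 + 1000×90 = 158000.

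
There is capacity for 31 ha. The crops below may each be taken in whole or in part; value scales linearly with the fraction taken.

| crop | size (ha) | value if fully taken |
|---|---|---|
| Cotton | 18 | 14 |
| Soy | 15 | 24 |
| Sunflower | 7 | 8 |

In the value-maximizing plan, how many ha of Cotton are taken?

Rank by value-to-size ratio: Soy 24/15≈1.6, Sunflower 8/7≈1.14, Cotton 14/18≈0.778.
Take all of Soy (15 ha, value 24) → 16 ha left.
Sunflower: take in full, 7 ha for value 8 → 9 left.
Only 9 ha remain; take 9/18 of Cotton for value 14×9/18 = 7.

9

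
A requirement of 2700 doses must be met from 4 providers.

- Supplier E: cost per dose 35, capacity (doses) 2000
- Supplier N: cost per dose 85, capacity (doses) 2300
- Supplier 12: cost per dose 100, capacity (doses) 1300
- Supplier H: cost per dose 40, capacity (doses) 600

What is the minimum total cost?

Cheapest first:
Take 2000 from Supplier E at 35 → need 700 more.
Supplier H (40): use full 600 → 100 doses to go.
Supplier N (85): take the remaining 100 → done.
Supplier 12: unused.
Cost = 2000×35 + 600×40 + 100×85 = 102500.

102500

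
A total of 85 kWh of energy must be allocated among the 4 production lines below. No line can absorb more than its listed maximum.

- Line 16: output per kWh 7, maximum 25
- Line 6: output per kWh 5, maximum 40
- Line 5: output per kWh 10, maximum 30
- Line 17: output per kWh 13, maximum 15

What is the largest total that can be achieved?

Highest output per kWh first: Line 17 13 > Line 5 10 > Line 16 7 > Line 6 5.
Give Line 17 15 to hit its cap of 15 — 70 left.
Line 5 takes 30 to reach its cap of 30 — 40 left.
Line 16 takes 25 to reach its cap of 25 — 15 left.
Only 15 left; Line 6 takes them to reach 15.
Total = 7×25 + 5×15 + 10×30 + 13×15 = 745.

745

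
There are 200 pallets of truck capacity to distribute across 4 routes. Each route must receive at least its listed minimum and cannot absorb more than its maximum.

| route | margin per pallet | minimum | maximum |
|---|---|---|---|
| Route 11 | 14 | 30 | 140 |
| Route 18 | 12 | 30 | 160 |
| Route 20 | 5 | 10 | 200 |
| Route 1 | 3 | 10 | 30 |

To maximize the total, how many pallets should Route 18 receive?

Meeting every minimum uses 30+30+10+10 = 80 pallets, leaving 120.
Highest margin per pallet first: Route 11 14 > Route 18 12 > Route 20 5 > Route 1 3.
Route 11: +110 to 140 (cap) — 10 left.
Route 18: +10 (room for 130) → 40. Pool exhausted.

40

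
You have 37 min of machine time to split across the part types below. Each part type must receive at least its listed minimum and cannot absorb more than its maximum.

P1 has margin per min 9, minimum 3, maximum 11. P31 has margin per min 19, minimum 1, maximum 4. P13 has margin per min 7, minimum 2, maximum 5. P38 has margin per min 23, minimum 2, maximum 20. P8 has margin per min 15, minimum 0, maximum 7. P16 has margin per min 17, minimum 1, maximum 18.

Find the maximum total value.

Meeting every minimum uses 3+1+2+2+0+1 = 9 min, leaving 28.
Highest margin per min first: P38 23 > P31 19 > P16 17 > P8 15 > P1 9 > P13 7.
P38 takes 18 more to reach its cap of 20 — 10 left.
P31: +3 to 4 (cap) — 7 left.
P16: +7 (room for 17) → 8. Pool exhausted.
Total = 9×3 + 19×4 + 7×2 + 23×20 + 17×8 = 713.

713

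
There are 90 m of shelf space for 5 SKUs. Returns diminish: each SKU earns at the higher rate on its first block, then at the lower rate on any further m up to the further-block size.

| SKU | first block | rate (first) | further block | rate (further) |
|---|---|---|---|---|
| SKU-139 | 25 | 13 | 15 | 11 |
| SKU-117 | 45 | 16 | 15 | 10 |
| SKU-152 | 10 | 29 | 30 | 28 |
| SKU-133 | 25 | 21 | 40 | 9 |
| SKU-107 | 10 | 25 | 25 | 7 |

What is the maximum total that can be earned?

Rank every tier by rate: SKU-152/T1 29 > SKU-152/T2 28 > SKU-107/T1 25 > SKU-133/T1 21 > SKU-117/T1 16 > SKU-139/T1 13 > SKU-139/T2 11 > SKU-117/T2 10 > SKU-133/T2 9 > SKU-107/T2 7.
SKU-152 T1 at 29: fill all 10 — 80 left.
SKU-152/T2 (28): +30 — 50 left.
SKU-107 T1 at 25: fill all 10 — 40 left.
SKU-133 T1 at 21: fill all 25 — 15 left.
15 remain; put them into SKU-117 T1 at 16.
Total = 29×10 + 28×30 + 25×10 + 21×25 + 16×15 = 2145.

2145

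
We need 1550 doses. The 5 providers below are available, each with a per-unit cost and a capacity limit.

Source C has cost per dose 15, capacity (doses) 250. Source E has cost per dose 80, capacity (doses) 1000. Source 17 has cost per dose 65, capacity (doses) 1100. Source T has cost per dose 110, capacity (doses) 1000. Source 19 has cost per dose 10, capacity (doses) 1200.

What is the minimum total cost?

22250

Fill from the cheapest provider first.
Take 1200 from Source 19 at 10 — need 350 more.
Take 250 from Source C at 15 — need 100 more.
Take 100 from Source 17 at 65 to finish.
Source E, Source T: unused.
Cost = 1200×10 + 250×15 + 100×65 = 22250.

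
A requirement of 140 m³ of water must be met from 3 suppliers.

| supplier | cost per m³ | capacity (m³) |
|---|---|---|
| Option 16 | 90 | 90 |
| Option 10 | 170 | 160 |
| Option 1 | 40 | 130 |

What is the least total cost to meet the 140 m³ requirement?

Fill from the cheapest supplier first.
Take 130 from Option 1 at 40 ; need 10 more.
Take 10 from Option 16 at 90 to finish.
Option 10: unused.
Cost = 130×40 + 10×90 = 6100.

6100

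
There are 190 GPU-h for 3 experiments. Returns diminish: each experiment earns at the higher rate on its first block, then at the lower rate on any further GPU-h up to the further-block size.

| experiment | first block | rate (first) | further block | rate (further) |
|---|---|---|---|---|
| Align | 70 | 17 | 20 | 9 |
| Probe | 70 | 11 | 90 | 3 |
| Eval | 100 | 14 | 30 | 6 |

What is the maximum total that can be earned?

Order all 6 blocks by rate: Align/tier1 17 > Eval/tier1 14 > Probe/tier1 11 > Align/tier2 9 > Eval/tier2 6 > Probe/tier2 3.
Fill Align tier1 block (70 at 17) ; 120 left.
Eval/tier1 (14): +100 ; 20 left.
Probe/tier1: +20 of 70 at 11; pool empty.
Total = 17×70 + 14×100 + 11×20 = 2810.

2810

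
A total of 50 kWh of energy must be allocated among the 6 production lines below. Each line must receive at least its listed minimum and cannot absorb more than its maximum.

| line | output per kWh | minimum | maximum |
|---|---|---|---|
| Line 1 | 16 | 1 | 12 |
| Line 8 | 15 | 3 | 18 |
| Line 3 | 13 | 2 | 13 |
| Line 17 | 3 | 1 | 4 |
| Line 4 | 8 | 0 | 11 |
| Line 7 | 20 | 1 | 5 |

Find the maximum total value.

Meeting every minimum uses 1+3+2+1+0+1 = 8 kWh, leaving 42.
Order the production lines by output per kWh: Line 7 20 > Line 1 16 > Line 8 15 > Line 3 13 > Line 4 8 > Line 17 3.
Line 7 takes 4 more to reach its cap of 5 ; 38 left.
Line 1: +11 to 12 (cap) ; 27 left.
Line 8: +15 to 18 (cap) ; 12 left.
Line 3 takes 11 more to reach its cap of 13 ; 1 left.
Only 1 left; Line 4 takes them to reach 1.
Total = 16×12 + 15×18 + 13×13 + 3×1 + 8×1 + 20×5 = 742.

742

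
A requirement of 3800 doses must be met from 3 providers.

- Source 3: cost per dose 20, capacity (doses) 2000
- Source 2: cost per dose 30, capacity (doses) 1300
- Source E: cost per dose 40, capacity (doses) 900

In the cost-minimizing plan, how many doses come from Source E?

500

Cheapest first:
Source 3 at 20: take all 2000 doses → 1800 still needed.
Source 2 at 30: take all 1300 doses → 500 still needed.
Source E at 40: take 500 of its 900 → requirement met.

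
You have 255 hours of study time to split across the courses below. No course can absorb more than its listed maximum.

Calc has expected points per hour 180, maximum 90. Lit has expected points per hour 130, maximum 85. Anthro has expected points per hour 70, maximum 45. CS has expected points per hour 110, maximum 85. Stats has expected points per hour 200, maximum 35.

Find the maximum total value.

Rank by expected points per hour: Stats 200 > Calc 180 > Lit 130 > CS 110 > Anthro 70.
Stats takes 35 to reach its cap of 35 ; 220 left.
Calc takes 90 to reach its cap of 90 ; 130 left.
Lit: +85 to 85 (cap) ; 45 left.
Only 45 left; CS takes them to reach 45.
Total = 180×90 + 130×85 + 110×45 + 200×35 = 39200.

39200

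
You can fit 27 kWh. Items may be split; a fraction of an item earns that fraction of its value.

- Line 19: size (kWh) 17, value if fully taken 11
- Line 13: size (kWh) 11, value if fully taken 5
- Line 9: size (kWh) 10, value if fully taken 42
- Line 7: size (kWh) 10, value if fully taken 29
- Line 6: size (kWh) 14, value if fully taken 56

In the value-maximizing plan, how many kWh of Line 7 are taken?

Rank by value-to-size ratio: Line 9 42/10≈4.2, Line 6 56/14≈4, Line 7 29/10≈2.9, Line 19 11/17≈0.647, Line 13 5/11≈0.455.
Take all of Line 9 (10 kWh, value 42) → 17 kWh left.
All 14 kWh of Line 6 fit (value 56) → 3 remain.
Only 3 kWh remain; take 3/10 of Line 7 for value 29×3/10 = 8.7.

3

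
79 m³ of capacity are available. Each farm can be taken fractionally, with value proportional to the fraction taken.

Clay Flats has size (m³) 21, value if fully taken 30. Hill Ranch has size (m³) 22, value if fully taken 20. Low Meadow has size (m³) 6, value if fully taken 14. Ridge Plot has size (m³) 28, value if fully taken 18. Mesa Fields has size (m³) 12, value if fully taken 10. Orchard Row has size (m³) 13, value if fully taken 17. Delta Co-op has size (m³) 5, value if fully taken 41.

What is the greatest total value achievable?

132

Best value per unit of size first: Delta Co-op 41/5≈8.2, Low Meadow 14/6≈2.33, Clay Flats 30/21≈1.43, Orchard Row 17/13≈1.31, Hill Ranch 20/22≈0.909, Mesa Fields 10/12≈0.833, Ridge Plot 18/28≈0.643.
All 5 m³ of Delta Co-op fit (value 41) → 74 remain.
All 6 m³ of Low Meadow fit (value 14) → 68 remain.
Take all of Clay Flats (21 m³, value 30) → 47 m³ left.
Take all of Orchard Row (13 m³, value 17) → 34 m³ left.
Hill Ranch: take in full, 22 m³ for value 20 → 12 left.
All 12 m³ of Mesa Fields fit (value 10) → 0 remain.
Total value = 132.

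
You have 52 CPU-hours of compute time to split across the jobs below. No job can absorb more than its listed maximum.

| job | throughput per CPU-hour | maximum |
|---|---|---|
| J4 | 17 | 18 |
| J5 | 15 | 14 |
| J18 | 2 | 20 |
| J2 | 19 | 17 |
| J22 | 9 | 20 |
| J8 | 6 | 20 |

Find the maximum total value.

Order the jobs by throughput per CPU-hour: J2 19 > J4 17 > J5 15 > J22 9 > J8 6 > J18 2.
J2: +17 to 17 (cap) — 35 left.
Give J4 18 to hit its cap of 18 — 17 left.
J5: +14 to 14 (cap) — 3 left.
J22: +3 (room for 20) → 3. Pool exhausted.
Total = 17×18 + 15×14 + 19×17 + 9×3 = 866.

866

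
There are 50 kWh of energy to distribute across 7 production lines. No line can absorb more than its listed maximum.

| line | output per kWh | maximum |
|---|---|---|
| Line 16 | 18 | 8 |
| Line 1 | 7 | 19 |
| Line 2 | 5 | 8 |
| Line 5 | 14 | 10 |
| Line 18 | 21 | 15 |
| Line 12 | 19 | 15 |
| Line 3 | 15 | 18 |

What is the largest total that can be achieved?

924

Order the production lines by output per kWh: Line 18 21 > Line 12 19 > Line 16 18 > Line 3 15 > Line 5 14 > Line 1 7 > Line 2 5.
Line 18: +15 to 15 (cap) ; 35 left.
Line 12: +15 to 15 (cap) ; 20 left.
Line 16: +8 to 8 (cap) ; 12 left.
Line 3 has room for 18 but only 12 remain, so it gets 12.
Total = 18×8 + 21×15 + 19×15 + 15×12 = 924.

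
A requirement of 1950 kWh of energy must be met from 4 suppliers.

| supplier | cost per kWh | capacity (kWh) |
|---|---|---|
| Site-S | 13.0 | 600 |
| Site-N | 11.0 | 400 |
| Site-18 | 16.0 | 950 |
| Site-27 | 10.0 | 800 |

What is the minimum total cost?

Fill from the cheapest supplier first.
Site-27 (10.0): use full 800 → 1150 kWh to go.
Site-N at 11.0: take all 400 kWh → 750 still needed.
Site-S (13.0): use full 600 → 150 kWh to go.
Site-18 at 16.0: take 150 of its 950 → requirement met.
Cost = 800×10.0 + 400×11.0 + 600×13.0 + 150×16.0 = 22600.

22600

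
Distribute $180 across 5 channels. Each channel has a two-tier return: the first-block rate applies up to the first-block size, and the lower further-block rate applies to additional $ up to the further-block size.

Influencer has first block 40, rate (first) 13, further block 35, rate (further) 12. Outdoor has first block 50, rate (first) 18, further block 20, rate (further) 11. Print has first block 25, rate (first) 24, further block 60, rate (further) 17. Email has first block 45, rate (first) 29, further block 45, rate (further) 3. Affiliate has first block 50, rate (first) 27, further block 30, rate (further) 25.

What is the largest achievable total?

4545

Order all 10 blocks by rate: Email/tier1 29 > Affiliate/tier1 27 > Affiliate/tier2 25 > Print/tier1 24 > Outdoor/tier1 18 > Print/tier2 17 > Influencer/tier1 13 > Influencer/tier2 12 > Outdoor/tier2 11 > Email/tier2 3.
Email tier1 at 29: fill all 45 ; 135 left.
Affiliate tier1 at 27: fill all 50 ; 85 left.
Affiliate tier2 at 25: fill all 30 ; 55 left.
Print tier1 at 24: fill all 25 ; 30 left.
Outdoor/tier1: +30 of 50 at 18; pool empty.
Total = 29×45 + 27×50 + 25×30 + 24×25 + 18×30 = 4545.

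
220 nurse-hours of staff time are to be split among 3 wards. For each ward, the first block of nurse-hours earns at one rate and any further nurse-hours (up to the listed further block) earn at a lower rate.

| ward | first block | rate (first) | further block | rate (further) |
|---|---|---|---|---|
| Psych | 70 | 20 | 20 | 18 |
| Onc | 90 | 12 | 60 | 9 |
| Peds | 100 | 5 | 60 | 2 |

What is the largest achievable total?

Rank every tier by rate: Psych/tier1 20 > Psych/tier2 18 > Onc/tier1 12 > Onc/tier2 9 > Peds/tier1 5 > Peds/tier2 2.
Psych/tier1 (20): +70 — 150 left.
Psych tier2 at 18: fill all 20 — 130 left.
Fill Onc tier1 block (90 at 12) — 40 left.
40 remain; put them into Onc tier2 at 9.
Total = 20×70 + 18×20 + 12×90 + 9×40 = 3200.

3200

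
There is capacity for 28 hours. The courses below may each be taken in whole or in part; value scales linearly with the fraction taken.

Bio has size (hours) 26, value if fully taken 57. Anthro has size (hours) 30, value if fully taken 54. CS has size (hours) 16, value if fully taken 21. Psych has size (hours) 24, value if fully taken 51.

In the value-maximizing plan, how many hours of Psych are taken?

Sort by value density: Bio 57/26≈2.19, Psych 51/24≈2.12, Anthro 54/30≈1.8, CS 21/16≈1.31.
All 26 hours of Bio fit (value 57) — 2 remain.
Only 2 hours remain; take 2/24 of Psych for value 51×2/24 = 4.25.

2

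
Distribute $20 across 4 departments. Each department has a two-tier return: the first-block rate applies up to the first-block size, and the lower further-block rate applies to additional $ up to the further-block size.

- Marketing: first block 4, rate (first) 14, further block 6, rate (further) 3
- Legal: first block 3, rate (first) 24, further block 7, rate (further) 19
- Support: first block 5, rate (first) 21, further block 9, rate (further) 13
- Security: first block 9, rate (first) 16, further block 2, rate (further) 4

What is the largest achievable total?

390

Treat each block as its own option and order by rate: Legal/first 24 > Support/first 21 > Legal/second 19 > Security/first 16 > Marketing/first 14 > Support/second 13 > Security/second 4 > Marketing/second 3.
Legal/first (24): +3 ; 17 left.
Fill Support first block (5 at 21) ; 12 left.
Legal second at 19: fill all 7 ; 5 left.
5 remain; put them into Security first at 16.
Total = 24×3 + 21×5 + 19×7 + 16×5 = 390.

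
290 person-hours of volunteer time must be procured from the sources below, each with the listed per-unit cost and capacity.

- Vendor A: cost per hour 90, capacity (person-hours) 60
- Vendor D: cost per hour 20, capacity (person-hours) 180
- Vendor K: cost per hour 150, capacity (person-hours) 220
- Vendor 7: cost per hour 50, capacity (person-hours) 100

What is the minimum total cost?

9500

Use sources in increasing cost order.
Vendor D at 20: take all 180 person-hours — 110 still needed.
Take 100 from Vendor 7 at 50 — need 10 more.
Take 10 from Vendor A at 90 to finish.
Vendor K: unused.
Cost = 180×20 + 100×50 + 10×90 = 9500.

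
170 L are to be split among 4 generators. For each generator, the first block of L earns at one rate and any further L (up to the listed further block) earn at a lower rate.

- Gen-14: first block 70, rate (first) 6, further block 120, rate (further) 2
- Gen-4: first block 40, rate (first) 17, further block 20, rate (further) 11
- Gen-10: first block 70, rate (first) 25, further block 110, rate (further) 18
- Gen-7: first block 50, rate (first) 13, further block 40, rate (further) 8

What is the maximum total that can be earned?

3550

Order all 8 blocks by rate: Gen-10/first 25 > Gen-10/second 18 > Gen-4/first 17 > Gen-7/first 13 > Gen-4/second 11 > Gen-7/second 8 > Gen-14/first 6 > Gen-14/second 2.
Fill Gen-10 first block (70 at 25) → 100 left.
Gen-10 second at 18: only 100 left, fill 100.
Total = 25×70 + 18×100 = 3550.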